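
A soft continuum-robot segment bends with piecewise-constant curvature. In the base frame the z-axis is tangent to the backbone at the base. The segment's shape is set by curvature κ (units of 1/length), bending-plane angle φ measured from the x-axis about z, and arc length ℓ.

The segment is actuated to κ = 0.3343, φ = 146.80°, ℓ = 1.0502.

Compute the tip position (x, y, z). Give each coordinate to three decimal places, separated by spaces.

-0.153 0.100 1.029

θ = κ·ℓ = 0.3343 × 1.0502 = 0.35108 rad
ρ = (1 − cos θ)/κ = (1 − 0.93900)/0.3343 = 0.18247
z = sin θ / κ = 0.34391/0.3343 = 1.02876
x = ρ cos φ = 0.18247 × cos(146.80°) = -0.15268
y = ρ sin φ = 0.18247 × sin(146.80°) = 0.09991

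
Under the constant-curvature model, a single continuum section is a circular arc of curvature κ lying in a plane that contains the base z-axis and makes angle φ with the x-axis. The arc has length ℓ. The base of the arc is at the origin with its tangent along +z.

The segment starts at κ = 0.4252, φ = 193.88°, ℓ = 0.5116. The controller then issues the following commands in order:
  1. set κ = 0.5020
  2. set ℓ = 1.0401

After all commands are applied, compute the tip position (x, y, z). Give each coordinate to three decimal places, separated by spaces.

initial: κ=0.4252, φ=193.88°, ℓ=0.5116
cmd 1: set κ=0.5020 → (κ,φ,ℓ)=(0.5020,193.88°,0.5116) → tip=(-0.0634,-0.0157,0.5060)
cmd 2: set ℓ=1.0401 → (κ,φ,ℓ)=(0.5020,193.88°,1.0401) → tip=(-0.2577,-0.0637,0.9935)

-0.258 -0.064 0.993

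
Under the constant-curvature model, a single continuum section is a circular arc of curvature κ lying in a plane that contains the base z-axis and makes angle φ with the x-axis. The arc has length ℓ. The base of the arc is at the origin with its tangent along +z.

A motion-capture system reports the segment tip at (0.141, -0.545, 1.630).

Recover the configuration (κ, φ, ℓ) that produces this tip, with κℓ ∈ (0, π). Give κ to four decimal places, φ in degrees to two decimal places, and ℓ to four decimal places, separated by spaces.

0.3786 284.51 1.7567

ρ = √(x²+y²) = √(0.141² + -0.545²) = 0.56294
φ = atan2(y, x) mod 360° = atan2(-0.545, 0.141) = 284.5053°
|p|² = ρ² + z² = 0.56294² + 1.630² = 2.97381
κ = 2ρ / |p|² = 2×0.56294 / 2.97381 = 0.37860
θ = 2·atan2(ρ, z) = 2·atan2(0.56294, 1.630) = 0.66508 rad
ℓ = θ/κ = 0.66508/0.37860 = 1.75667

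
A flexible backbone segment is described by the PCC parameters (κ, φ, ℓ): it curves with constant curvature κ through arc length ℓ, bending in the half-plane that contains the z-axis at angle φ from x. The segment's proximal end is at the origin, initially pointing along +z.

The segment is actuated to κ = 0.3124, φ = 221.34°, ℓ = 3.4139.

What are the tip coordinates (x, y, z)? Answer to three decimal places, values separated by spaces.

-1.242 -1.093 2.803

θ = κ·ℓ = 0.3124 × 3.4139 = 1.06650 rad
ρ = (1 − cos θ)/κ = (1 − 0.48319)/0.3124 = 1.65432
z = sin θ / κ = 0.87552/0.3124 = 2.80255
x = ρ cos φ = 1.65432 × cos(221.34°) = -1.24207
y = ρ sin φ = 1.65432 × sin(221.34°) = -1.09272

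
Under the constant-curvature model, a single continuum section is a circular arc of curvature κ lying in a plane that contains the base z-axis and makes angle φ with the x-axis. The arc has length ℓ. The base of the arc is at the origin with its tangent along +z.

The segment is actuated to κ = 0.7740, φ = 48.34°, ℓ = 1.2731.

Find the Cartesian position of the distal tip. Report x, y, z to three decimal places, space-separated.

0.384 0.432 1.077

θ = κ·ℓ = 0.7740 × 1.2731 = 0.98538 rad
ρ = (1 − cos θ)/κ = (1 − 0.55255)/0.7740 = 0.57810
z = sin θ / κ = 0.83348/0.7740 = 1.07685
x = ρ cos φ = 0.57810 × cos(48.34°) = 0.38427
y = ρ sin φ = 0.57810 × sin(48.34°) = 0.43190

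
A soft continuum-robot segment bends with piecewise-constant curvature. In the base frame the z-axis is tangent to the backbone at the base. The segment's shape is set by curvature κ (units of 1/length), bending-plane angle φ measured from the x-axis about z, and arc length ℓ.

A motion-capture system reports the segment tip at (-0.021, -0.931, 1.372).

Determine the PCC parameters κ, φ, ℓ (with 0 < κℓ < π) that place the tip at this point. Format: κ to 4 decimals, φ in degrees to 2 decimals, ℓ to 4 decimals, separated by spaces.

ρ = √(x²+y²) = √(-0.021² + -0.931²) = 0.93124
φ = atan2(y, x) mod 360° = atan2(-0.931, -0.021) = 268.7078°
|p|² = ρ² + z² = 0.93124² + 1.372² = 2.74959
κ = 2ρ / |p|² = 2×0.93124 / 2.74959 = 0.67737
θ = 2·atan2(ρ, z) = 2·atan2(0.93124, 1.372) = 1.19263 rad
ℓ = θ/κ = 1.19263/0.67737 = 1.76070

0.6774 268.71 1.7607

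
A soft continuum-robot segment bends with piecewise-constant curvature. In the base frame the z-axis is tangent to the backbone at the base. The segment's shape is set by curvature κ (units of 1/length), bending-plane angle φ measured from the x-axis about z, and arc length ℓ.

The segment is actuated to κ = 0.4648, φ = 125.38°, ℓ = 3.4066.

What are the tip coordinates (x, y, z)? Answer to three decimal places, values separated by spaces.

-1.261 1.776 2.151

θ = κ·ℓ = 0.4648 × 3.4066 = 1.58339 rad
ρ = (1 − cos θ)/κ = (1 − -0.01259)/0.4648 = 2.17855
z = sin θ / κ = 0.99992/0.4648 = 2.15129
x = ρ cos φ = 2.17855 × cos(125.38°) = -1.26137
y = ρ sin φ = 2.17855 × sin(125.38°) = 1.77624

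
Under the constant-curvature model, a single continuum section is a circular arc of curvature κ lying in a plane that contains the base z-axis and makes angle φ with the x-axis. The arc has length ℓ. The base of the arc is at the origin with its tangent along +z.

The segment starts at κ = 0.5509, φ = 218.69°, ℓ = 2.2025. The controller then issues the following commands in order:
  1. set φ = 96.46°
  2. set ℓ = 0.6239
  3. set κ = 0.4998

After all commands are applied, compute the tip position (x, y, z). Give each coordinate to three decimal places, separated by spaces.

initial: κ=0.5509, φ=218.69°, ℓ=2.2025
cmd 1: set φ=96.46° → (κ,φ,ℓ)=(0.5509,96.46°,2.2025) → tip=(-0.1328,1.1726,1.7005)
cmd 2: set ℓ=0.6239 → (κ,φ,ℓ)=(0.5509,96.46°,0.6239) → tip=(-0.0119,0.1055,0.6117)
cmd 3: set κ=0.4998 → (κ,φ,ℓ)=(0.4998,96.46°,0.6239) → tip=(-0.0109,0.0959,0.6138)

-0.011 0.096 0.614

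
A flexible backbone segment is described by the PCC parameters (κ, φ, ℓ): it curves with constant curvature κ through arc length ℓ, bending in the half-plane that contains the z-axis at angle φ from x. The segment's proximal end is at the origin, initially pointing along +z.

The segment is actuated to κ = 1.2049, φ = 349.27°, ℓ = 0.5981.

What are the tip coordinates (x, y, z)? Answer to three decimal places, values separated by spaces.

θ = κ·ℓ = 1.2049 × 0.5981 = 0.72065 rad
ρ = (1 − cos θ)/κ = (1 − 0.75138)/1.2049 = 0.20634
z = sin θ / κ = 0.65987/1.2049 = 0.54766
x = ρ cos φ = 0.20634 × cos(349.27°) = 0.20274
y = ρ sin φ = 0.20634 × sin(349.27°) = -0.03842

0.203 -0.038 0.548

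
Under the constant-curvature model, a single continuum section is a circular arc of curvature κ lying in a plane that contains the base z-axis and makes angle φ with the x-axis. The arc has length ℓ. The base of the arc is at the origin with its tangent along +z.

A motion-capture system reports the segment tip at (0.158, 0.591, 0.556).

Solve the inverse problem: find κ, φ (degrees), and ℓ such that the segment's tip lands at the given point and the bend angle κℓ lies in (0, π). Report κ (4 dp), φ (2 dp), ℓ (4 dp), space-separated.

1.7904 75.03 0.9306

ρ = √(x²+y²) = √(0.158² + 0.591²) = 0.61176
φ = atan2(y, x) mod 360° = atan2(0.591, 0.158) = 75.0324°
|p|² = ρ² + z² = 0.61176² + 0.556² = 0.68338
κ = 2ρ / |p|² = 2×0.61176 / 0.68338 = 1.79038
θ = 2·atan2(ρ, z) = 2·atan2(0.61176, 0.556) = 1.66622 rad
ℓ = θ/κ = 1.66622/1.79038 = 0.93065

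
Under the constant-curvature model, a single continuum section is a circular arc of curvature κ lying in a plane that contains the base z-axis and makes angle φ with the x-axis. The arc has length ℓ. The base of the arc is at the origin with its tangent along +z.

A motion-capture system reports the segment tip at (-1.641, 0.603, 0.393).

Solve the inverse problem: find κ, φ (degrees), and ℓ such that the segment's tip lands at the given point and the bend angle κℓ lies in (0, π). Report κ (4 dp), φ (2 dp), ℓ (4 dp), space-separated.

1.0890 159.82 2.4789

ρ = √(x²+y²) = √(-1.641² + 0.603²) = 1.74828
φ = atan2(y, x) mod 360° = atan2(0.603, -1.641) = 159.8237°
|p|² = ρ² + z² = 1.74828² + 0.393² = 3.21094
κ = 2ρ / |p|² = 2×1.74828 / 3.21094 = 1.08895
θ = 2·atan2(ρ, z) = 2·atan2(1.74828, 0.393) = 2.69936 rad
ℓ = θ/κ = 2.69936/1.08895 = 2.47886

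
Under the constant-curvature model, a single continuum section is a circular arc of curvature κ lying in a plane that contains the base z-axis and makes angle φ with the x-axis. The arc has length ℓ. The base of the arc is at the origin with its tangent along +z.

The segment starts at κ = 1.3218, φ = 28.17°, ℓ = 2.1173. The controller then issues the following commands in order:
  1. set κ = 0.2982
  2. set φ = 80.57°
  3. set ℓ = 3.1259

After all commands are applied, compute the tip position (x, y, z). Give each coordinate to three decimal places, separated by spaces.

0.222 1.336 2.692

initial: κ=1.3218, φ=28.17°, ℓ=2.1173
cmd 1: set κ=0.2982 → (κ,φ,ℓ)=(0.2982,28.17°,2.1173) → tip=(0.5699,0.3052,1.9794)
cmd 2: set φ=80.57° → (κ,φ,ℓ)=(0.2982,80.57°,2.1173) → tip=(0.1059,0.6378,1.9794)
cmd 3: set ℓ=3.1259 → (κ,φ,ℓ)=(0.2982,80.57°,3.1259) → tip=(0.2219,1.3361,2.6925)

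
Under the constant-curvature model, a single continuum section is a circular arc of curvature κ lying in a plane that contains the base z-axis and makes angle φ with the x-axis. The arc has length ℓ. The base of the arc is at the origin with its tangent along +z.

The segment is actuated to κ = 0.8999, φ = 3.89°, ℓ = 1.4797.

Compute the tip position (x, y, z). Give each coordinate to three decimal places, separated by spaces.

0.846 0.058 1.080

θ = κ·ℓ = 0.8999 × 1.4797 = 1.33158 rad
ρ = (1 − cos θ)/κ = (1 − 0.23694)/0.8999 = 0.84794
z = sin θ / κ = 0.97152/0.8999 = 1.07959
x = ρ cos φ = 0.84794 × cos(3.89°) = 0.84599
y = ρ sin φ = 0.84794 × sin(3.89°) = 0.05753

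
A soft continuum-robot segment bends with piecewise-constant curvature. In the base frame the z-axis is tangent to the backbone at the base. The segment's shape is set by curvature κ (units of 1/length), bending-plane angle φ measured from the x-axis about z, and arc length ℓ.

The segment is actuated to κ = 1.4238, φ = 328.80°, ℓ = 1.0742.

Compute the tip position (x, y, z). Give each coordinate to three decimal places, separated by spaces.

0.576 -0.349 0.702

θ = κ·ℓ = 1.4238 × 1.0742 = 1.52945 rad
ρ = (1 − cos θ)/κ = (1 − 0.04134)/1.4238 = 0.67331
z = sin θ / κ = 0.99915/1.4238 = 0.70175
x = ρ cos φ = 0.67331 × cos(328.80°) = 0.57593
y = ρ sin φ = 0.67331 × sin(328.80°) = -0.34879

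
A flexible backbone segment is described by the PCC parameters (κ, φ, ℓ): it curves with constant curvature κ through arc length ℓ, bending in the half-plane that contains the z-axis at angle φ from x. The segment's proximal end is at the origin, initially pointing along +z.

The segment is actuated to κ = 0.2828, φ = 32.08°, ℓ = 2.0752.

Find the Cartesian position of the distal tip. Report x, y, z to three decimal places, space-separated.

0.501 0.314 1.958

θ = κ·ℓ = 0.2828 × 2.0752 = 0.58687 rad
ρ = (1 − cos θ)/κ = (1 − 0.83268)/0.2828 = 0.59166
z = sin θ / κ = 0.55375/0.2828 = 1.95811
x = ρ cos φ = 0.59166 × cos(32.08°) = 0.50131
y = ρ sin φ = 0.59166 × sin(32.08°) = 0.31423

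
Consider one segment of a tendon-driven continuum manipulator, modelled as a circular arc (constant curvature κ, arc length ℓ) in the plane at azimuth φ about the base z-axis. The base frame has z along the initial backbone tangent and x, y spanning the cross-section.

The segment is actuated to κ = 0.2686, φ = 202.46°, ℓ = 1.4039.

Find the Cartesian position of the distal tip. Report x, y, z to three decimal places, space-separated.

θ = κ·ℓ = 0.2686 × 1.4039 = 0.37709 rad
ρ = (1 − cos θ)/κ = (1 − 0.92974)/0.2686 = 0.26157
z = sin θ / κ = 0.36821/0.2686 = 1.37086
x = ρ cos φ = 0.26157 × cos(202.46°) = -0.24173
y = ρ sin φ = 0.26157 × sin(202.46°) = -0.09993

-0.242 -0.100 1.371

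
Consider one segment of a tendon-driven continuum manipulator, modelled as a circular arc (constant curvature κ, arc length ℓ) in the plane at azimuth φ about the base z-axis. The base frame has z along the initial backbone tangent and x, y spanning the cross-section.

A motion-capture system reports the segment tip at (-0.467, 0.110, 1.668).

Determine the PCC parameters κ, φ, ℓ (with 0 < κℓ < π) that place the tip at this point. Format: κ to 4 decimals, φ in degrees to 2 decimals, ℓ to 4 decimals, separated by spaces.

0.3185 166.75 1.7585

ρ = √(x²+y²) = √(-0.467² + 0.110²) = 0.47978
φ = atan2(y, x) mod 360° = atan2(0.110, -0.467) = 166.7458°
|p|² = ρ² + z² = 0.47978² + 1.668² = 3.01241
κ = 2ρ / |p|² = 2×0.47978 / 3.01241 = 0.31854
θ = 2·atan2(ρ, z) = 2·atan2(0.47978, 1.668) = 0.56015 rad
ℓ = θ/κ = 0.56015/0.31854 = 1.75853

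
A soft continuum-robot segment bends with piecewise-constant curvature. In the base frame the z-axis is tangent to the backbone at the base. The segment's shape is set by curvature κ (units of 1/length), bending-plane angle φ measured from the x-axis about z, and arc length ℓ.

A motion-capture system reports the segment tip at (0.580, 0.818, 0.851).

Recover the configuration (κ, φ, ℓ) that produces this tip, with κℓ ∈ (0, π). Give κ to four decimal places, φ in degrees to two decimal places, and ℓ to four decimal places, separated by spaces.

1.1594 54.66 1.4957

ρ = √(x²+y²) = √(0.580² + 0.818²) = 1.00276
φ = atan2(y, x) mod 360° = atan2(0.818, 0.580) = 54.6616°
|p|² = ρ² + z² = 1.00276² + 0.851² = 1.72972
κ = 2ρ / |p|² = 2×1.00276 / 1.72972 = 1.15944
θ = 2·atan2(ρ, z) = 2·atan2(1.00276, 0.851) = 1.73416 rad
ℓ = θ/κ = 1.73416/1.15944 = 1.49569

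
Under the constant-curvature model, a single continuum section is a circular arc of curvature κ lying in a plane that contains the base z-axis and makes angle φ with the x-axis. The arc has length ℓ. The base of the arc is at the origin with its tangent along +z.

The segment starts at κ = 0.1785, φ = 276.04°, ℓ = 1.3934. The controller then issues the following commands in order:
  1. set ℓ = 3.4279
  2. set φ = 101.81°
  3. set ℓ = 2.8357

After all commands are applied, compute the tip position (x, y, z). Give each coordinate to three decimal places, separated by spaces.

initial: κ=0.1785, φ=276.04°, ℓ=1.3934
cmd 1: set ℓ=3.4279 → (κ,φ,ℓ)=(0.1785,276.04°,3.4279) → tip=(0.1070,-1.0108,3.2180)
cmd 2: set φ=101.81° → (κ,φ,ℓ)=(0.1785,101.81°,3.4279) → tip=(-0.2080,0.9949,3.2180)
cmd 3: set ℓ=2.8357 → (κ,φ,ℓ)=(0.1785,101.81°,2.8357) → tip=(-0.1438,0.6876,2.7162)

-0.144 0.688 2.716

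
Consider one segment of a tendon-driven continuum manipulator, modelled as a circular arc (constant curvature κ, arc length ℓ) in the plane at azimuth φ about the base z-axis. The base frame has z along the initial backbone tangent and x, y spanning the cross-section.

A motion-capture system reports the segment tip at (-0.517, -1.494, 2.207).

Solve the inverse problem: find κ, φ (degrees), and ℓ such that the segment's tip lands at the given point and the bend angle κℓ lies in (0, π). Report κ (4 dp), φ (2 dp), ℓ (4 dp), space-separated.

0.4290 250.91 2.8978

ρ = √(x²+y²) = √(-0.517² + -1.494²) = 1.58093
φ = atan2(y, x) mod 360° = atan2(-1.494, -0.517) = 250.9118°
|p|² = ρ² + z² = 1.58093² + 2.207² = 7.37017
κ = 2ρ / |p|² = 2×1.58093 / 7.37017 = 0.42901
θ = 2·atan2(ρ, z) = 2·atan2(1.58093, 2.207) = 1.24319 rad
ℓ = θ/κ = 1.24319/0.42901 = 2.89785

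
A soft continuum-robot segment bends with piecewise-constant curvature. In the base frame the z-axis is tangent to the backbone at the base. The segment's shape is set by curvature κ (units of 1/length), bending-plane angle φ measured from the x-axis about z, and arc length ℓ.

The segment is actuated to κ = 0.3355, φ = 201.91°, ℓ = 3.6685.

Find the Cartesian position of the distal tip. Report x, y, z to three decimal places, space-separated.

-1.843 -0.741 2.810

θ = κ·ℓ = 0.3355 × 3.6685 = 1.23078 rad
ρ = (1 − cos θ)/κ = (1 − 0.33350)/0.3355 = 1.98658
z = sin θ / κ = 0.94275/0.3355 = 2.80998
x = ρ cos φ = 1.98658 × cos(201.91°) = -1.84310
y = ρ sin φ = 1.98658 × sin(201.91°) = -0.74129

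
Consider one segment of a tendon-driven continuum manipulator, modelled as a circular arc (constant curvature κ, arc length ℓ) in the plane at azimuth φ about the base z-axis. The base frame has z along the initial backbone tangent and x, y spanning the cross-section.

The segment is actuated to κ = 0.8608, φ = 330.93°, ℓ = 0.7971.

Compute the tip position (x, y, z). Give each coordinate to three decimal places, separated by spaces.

θ = κ·ℓ = 0.8608 × 0.7971 = 0.68614 rad
ρ = (1 − cos θ)/κ = (1 − 0.77369)/0.8608 = 0.26290
z = sin θ / κ = 0.63356/0.8608 = 0.73601
x = ρ cos φ = 0.26290 × cos(330.93°) = 0.22978
y = ρ sin φ = 0.26290 × sin(330.93°) = -0.12774

0.230 -0.128 0.736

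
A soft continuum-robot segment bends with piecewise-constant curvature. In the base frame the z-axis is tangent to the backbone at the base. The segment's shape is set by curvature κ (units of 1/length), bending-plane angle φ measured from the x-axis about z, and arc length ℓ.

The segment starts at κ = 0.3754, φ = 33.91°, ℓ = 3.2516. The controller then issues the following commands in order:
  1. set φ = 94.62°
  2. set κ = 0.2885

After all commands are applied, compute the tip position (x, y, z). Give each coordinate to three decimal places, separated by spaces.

initial: κ=0.3754, φ=33.91°, ℓ=3.2516
cmd 1: set φ=94.62° → (κ,φ,ℓ)=(0.3754,94.62°,3.2516) → tip=(-0.1410,1.7444,2.5022)
cmd 2: set κ=0.2885 → (κ,φ,ℓ)=(0.2885,94.62°,3.2516) → tip=(-0.1141,1.4119,2.7952)

-0.114 1.412 2.795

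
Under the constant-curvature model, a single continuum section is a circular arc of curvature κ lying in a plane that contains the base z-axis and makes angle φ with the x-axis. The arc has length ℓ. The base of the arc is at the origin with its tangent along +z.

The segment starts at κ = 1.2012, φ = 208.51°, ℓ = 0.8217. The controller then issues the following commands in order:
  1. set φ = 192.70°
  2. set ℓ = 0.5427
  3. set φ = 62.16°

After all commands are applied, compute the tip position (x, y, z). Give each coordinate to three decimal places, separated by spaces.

0.080 0.151 0.505

initial: κ=1.2012, φ=208.51°, ℓ=0.8217
cmd 1: set φ=192.70° → (κ,φ,ℓ)=(1.2012,192.70°,0.8217) → tip=(-0.3645,-0.0821,0.6946)
cmd 2: set ℓ=0.5427 → (κ,φ,ℓ)=(1.2012,192.70°,0.5427) → tip=(-0.1665,-0.0375,0.5051)
cmd 3: set φ=62.16° → (κ,φ,ℓ)=(1.2012,62.16°,0.5427) → tip=(0.0797,0.1510,0.5051)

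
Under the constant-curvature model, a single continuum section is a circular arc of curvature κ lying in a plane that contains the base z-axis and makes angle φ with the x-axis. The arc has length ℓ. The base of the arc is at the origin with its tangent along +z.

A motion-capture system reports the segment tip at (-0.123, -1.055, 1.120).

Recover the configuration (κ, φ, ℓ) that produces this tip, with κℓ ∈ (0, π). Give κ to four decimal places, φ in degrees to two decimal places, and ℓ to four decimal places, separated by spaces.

ρ = √(x²+y²) = √(-0.123² + -1.055²) = 1.06215
φ = atan2(y, x) mod 360° = atan2(-1.055, -0.123) = 263.3500°
|p|² = ρ² + z² = 1.06215² + 1.120² = 2.38255
κ = 2ρ / |p|² = 2×1.06215 / 2.38255 = 0.89160
θ = 2·atan2(ρ, z) = 2·atan2(1.06215, 1.120) = 1.51778 rad
ℓ = θ/κ = 1.51778/0.89160 = 1.70231

0.8916 263.35 1.7023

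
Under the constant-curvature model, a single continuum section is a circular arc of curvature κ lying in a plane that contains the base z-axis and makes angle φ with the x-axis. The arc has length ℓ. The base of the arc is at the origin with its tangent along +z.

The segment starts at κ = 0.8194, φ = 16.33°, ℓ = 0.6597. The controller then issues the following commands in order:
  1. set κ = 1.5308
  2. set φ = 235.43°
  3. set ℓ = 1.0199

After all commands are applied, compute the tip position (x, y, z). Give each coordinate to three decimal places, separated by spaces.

initial: κ=0.8194, φ=16.33°, ℓ=0.6597
cmd 1: set κ=1.5308 → (κ,φ,ℓ)=(1.5308,16.33°,0.6597) → tip=(0.2934,0.0860,0.5532)
cmd 2: set φ=235.43° → (κ,φ,ℓ)=(1.5308,235.43°,0.6597) → tip=(-0.1735,-0.2518,0.5532)
cmd 3: set ℓ=1.0199 → (κ,φ,ℓ)=(1.5308,235.43°,1.0199) → tip=(-0.3671,-0.5328,0.6532)

-0.367 -0.533 0.653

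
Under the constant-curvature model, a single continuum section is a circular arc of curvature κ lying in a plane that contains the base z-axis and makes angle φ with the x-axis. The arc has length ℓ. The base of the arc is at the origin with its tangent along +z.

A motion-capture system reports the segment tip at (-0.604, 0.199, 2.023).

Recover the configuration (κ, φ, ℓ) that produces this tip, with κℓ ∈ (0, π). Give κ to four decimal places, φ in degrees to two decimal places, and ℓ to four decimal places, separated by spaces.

ρ = √(x²+y²) = √(-0.604² + 0.199²) = 0.63594
φ = atan2(y, x) mod 360° = atan2(0.199, -0.604) = 161.7645°
|p|² = ρ² + z² = 0.63594² + 2.023² = 4.49695
κ = 2ρ / |p|² = 2×0.63594 / 4.49695 = 0.28283
θ = 2·atan2(ρ, z) = 2·atan2(0.63594, 2.023) = 0.60915 rad
ℓ = θ/κ = 0.60915/0.28283 = 2.15374

0.2828 161.76 2.1537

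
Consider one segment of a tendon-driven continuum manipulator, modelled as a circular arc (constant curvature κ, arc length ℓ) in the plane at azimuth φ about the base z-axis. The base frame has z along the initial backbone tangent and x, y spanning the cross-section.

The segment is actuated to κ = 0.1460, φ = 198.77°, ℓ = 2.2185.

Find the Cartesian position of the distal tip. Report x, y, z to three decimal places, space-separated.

-0.337 -0.115 2.180

θ = κ·ℓ = 0.1460 × 2.2185 = 0.32390 rad
ρ = (1 − cos θ)/κ = (1 − 0.94800)/0.1460 = 0.35616
z = sin θ / κ = 0.31827/0.1460 = 2.17991
x = ρ cos φ = 0.35616 × cos(198.77°) = -0.33722
y = ρ sin φ = 0.35616 × sin(198.77°) = -0.11460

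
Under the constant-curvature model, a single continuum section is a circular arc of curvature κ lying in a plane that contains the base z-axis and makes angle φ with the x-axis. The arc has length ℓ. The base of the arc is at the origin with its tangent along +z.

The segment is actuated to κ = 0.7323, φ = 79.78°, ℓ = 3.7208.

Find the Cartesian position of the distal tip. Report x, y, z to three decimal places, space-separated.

θ = κ·ℓ = 0.7323 × 3.7208 = 2.72474 rad
ρ = (1 − cos θ)/κ = (1 − -0.91437)/0.7323 = 2.61419
z = sin θ / κ = 0.40488/0.7323 = 0.55289
x = ρ cos φ = 2.61419 × cos(79.78°) = 0.46383
y = ρ sin φ = 2.61419 × sin(79.78°) = 2.57271

0.464 2.573 0.553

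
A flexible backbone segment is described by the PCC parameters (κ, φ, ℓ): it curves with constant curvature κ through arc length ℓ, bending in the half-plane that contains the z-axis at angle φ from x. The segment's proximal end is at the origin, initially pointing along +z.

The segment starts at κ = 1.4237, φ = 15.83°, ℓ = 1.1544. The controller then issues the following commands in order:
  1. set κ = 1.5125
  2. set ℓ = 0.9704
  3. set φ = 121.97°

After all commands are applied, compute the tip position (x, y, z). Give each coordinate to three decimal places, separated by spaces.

-0.314 0.503 0.658

initial: κ=1.4237, φ=15.83°, ℓ=1.1544
cmd 1: set κ=1.5125 → (κ,φ,ℓ)=(1.5125,15.83°,1.1544) → tip=(0.7470,0.2118,0.6510)
cmd 2: set ℓ=0.9704 → (κ,φ,ℓ)=(1.5125,15.83°,0.9704) → tip=(0.5706,0.1618,0.6576)
cmd 3: set φ=121.97° → (κ,φ,ℓ)=(1.5125,121.97°,0.9704) → tip=(-0.3141,0.5032,0.6576)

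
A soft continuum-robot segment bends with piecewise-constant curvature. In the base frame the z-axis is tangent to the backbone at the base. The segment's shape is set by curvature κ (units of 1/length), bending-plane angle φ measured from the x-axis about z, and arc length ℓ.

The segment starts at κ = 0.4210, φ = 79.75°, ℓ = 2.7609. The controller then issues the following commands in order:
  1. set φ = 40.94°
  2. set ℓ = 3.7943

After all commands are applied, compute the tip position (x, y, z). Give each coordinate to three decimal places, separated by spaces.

initial: κ=0.4210, φ=79.75°, ℓ=2.7609
cmd 1: set φ=40.94° → (κ,φ,ℓ)=(0.4210,40.94°,2.7609) → tip=(1.0816,0.9382,2.1799)
cmd 2: set ℓ=3.7943 → (κ,φ,ℓ)=(0.4210,40.94°,3.7943) → tip=(1.8420,1.5979,2.3745)

1.842 1.598 2.374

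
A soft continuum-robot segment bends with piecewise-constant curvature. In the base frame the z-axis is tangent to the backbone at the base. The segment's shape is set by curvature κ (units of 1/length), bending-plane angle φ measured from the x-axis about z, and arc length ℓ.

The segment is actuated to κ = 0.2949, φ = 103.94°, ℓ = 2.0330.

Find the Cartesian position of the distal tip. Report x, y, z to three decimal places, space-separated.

-0.142 0.574 1.913

θ = κ·ℓ = 0.2949 × 2.0330 = 0.59953 rad
ρ = (1 − cos θ)/κ = (1 − 0.82560)/0.2949 = 0.59139
z = sin θ / κ = 0.56426/0.2949 = 1.91338
x = ρ cos φ = 0.59139 × cos(103.94°) = -0.14247
y = ρ sin φ = 0.59139 × sin(103.94°) = 0.57397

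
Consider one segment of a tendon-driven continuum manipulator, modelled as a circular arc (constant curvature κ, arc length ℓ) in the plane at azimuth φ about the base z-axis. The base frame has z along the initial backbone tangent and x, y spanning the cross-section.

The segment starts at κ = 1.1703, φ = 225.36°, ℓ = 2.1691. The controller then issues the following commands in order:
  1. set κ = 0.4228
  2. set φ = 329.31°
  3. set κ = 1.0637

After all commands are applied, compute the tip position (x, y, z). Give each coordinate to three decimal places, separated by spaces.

initial: κ=1.1703, φ=225.36°, ℓ=2.1691
cmd 1: set κ=0.4228 → (κ,φ,ℓ)=(0.4228,225.36°,2.1691) → tip=(-0.6513,-0.6595,1.8776)
cmd 2: set φ=329.31° → (κ,φ,ℓ)=(0.4228,329.31°,2.1691) → tip=(0.7970,-0.4731,1.8776)
cmd 3: set κ=1.0637 → (κ,φ,ℓ)=(1.0637,329.31°,2.1691) → tip=(1.3515,-0.8021,0.6965)

1.351 -0.802 0.696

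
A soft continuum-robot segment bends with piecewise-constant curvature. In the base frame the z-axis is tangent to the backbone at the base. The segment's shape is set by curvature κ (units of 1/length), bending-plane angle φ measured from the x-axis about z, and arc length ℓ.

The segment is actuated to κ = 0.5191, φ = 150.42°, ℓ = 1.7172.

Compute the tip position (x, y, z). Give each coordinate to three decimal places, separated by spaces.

-0.623 0.353 1.499

θ = κ·ℓ = 0.5191 × 1.7172 = 0.89140 rad
ρ = (1 − cos θ)/κ = (1 − 0.62832)/0.5191 = 0.71600
z = sin θ / κ = 0.77795/0.5191 = 1.49865
x = ρ cos φ = 0.71600 × cos(150.42°) = -0.62268
y = ρ sin φ = 0.71600 × sin(150.42°) = 0.35344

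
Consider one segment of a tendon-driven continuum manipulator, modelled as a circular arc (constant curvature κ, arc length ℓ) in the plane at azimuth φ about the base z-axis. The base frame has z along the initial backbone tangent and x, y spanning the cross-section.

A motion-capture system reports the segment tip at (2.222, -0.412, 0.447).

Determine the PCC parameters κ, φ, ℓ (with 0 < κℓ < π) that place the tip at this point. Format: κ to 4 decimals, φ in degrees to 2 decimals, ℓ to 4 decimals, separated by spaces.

ρ = √(x²+y²) = √(2.222² + -0.412²) = 2.25987
φ = atan2(y, x) mod 360° = atan2(-0.412, 2.222) = 349.4956°
|p|² = ρ² + z² = 2.25987² + 0.447² = 5.30684
κ = 2ρ / |p|² = 2×2.25987 / 5.30684 = 0.85168
θ = 2·atan2(ρ, z) = 2·atan2(2.25987, 0.447) = 2.75104 rad
ℓ = θ/κ = 2.75104/0.85168 = 3.23012

0.8517 349.50 3.2301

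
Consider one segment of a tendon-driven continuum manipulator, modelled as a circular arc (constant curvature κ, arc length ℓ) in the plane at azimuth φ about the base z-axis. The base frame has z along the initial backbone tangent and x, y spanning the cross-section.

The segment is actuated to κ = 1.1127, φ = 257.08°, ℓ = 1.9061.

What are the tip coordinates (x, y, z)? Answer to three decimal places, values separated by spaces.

-0.306 -1.334 0.766

θ = κ·ℓ = 1.1127 × 1.9061 = 2.12092 rad
ρ = (1 − cos θ)/κ = (1 − -0.52279)/1.1127 = 1.36855
z = sin θ / κ = 0.85246/1.1127 = 0.76612
x = ρ cos φ = 1.36855 × cos(257.08°) = -0.30600
y = ρ sin φ = 1.36855 × sin(257.08°) = -1.33391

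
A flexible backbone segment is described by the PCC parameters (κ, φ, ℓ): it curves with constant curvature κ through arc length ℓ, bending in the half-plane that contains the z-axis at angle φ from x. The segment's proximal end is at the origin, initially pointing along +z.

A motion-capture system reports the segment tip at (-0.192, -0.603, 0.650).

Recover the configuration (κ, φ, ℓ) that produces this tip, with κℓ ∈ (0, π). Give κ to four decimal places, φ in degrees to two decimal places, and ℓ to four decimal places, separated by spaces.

1.5379 252.34 1.0040

ρ = √(x²+y²) = √(-0.192² + -0.603²) = 0.63283
φ = atan2(y, x) mod 360° = atan2(-0.603, -0.192) = 252.3381°
|p|² = ρ² + z² = 0.63283² + 0.650² = 0.82297
κ = 2ρ / |p|² = 2×0.63283 / 0.82297 = 1.53791
θ = 2·atan2(ρ, z) = 2·atan2(0.63283, 0.650) = 1.54403 rad
ℓ = θ/κ = 1.54403/1.53791 = 1.00398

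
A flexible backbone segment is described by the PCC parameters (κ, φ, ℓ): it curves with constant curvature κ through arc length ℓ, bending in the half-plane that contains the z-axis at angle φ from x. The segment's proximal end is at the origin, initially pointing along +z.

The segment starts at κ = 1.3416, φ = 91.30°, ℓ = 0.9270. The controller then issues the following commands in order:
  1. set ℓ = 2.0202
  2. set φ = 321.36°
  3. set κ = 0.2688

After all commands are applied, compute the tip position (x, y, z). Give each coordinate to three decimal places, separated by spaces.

initial: κ=1.3416, φ=91.30°, ℓ=0.9270
cmd 1: set ℓ=2.0202 → (κ,φ,ℓ)=(1.3416,91.30°,2.0202) → tip=(-0.0323,1.4221,0.3116)
cmd 2: set φ=321.36° → (κ,φ,ℓ)=(1.3416,321.36°,2.0202) → tip=(1.1111,-0.8882,0.3116)
cmd 3: set κ=0.2688 → (κ,φ,ℓ)=(0.2688,321.36°,2.0202) → tip=(0.4180,-0.3342,1.9224)

0.418 -0.334 1.922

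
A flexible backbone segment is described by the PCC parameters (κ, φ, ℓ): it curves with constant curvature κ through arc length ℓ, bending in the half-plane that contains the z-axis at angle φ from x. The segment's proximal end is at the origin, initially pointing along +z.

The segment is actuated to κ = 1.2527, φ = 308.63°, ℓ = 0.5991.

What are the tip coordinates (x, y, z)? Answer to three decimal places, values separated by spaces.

θ = κ·ℓ = 1.2527 × 0.5991 = 0.75049 rad
ρ = (1 − cos θ)/κ = (1 − 0.73135)/1.2527 = 0.21445
z = sin θ / κ = 0.68200/1.2527 = 0.54442
x = ρ cos φ = 0.21445 × cos(308.63°) = 0.13388
y = ρ sin φ = 0.21445 × sin(308.63°) = -0.16753

0.134 -0.168 0.544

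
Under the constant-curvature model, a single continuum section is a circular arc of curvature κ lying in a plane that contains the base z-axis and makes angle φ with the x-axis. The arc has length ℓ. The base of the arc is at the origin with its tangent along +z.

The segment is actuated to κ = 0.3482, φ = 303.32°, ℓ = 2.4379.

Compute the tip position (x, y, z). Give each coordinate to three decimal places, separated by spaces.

θ = κ·ℓ = 0.3482 × 2.4379 = 0.84888 rad
ρ = (1 − cos θ)/κ = (1 − 0.66083)/0.3482 = 0.97408
z = sin θ / κ = 0.75054/0.3482 = 2.15548
x = ρ cos φ = 0.97408 × cos(303.32°) = 0.53507
y = ρ sin φ = 0.97408 × sin(303.32°) = -0.81395

0.535 -0.814 2.155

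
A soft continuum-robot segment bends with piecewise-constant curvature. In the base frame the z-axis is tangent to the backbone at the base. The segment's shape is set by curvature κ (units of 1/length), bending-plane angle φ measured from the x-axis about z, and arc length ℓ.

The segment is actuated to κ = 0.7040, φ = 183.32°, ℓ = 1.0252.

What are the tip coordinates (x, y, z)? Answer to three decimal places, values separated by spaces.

-0.354 -0.021 0.938

θ = κ·ℓ = 0.7040 × 1.0252 = 0.72174 rad
ρ = (1 − cos θ)/κ = (1 − 0.75066)/0.7040 = 0.35418
z = sin θ / κ = 0.66069/0.7040 = 0.93848
x = ρ cos φ = 0.35418 × cos(183.32°) = -0.35359
y = ρ sin φ = 0.35418 × sin(183.32°) = -0.02051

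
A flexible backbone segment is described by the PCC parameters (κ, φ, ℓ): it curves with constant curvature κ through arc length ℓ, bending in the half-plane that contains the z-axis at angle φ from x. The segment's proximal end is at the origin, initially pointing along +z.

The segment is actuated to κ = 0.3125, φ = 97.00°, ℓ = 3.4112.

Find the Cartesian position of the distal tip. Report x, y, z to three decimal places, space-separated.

-0.201 1.640 2.801

θ = κ·ℓ = 0.3125 × 3.4112 = 1.06600 rad
ρ = (1 − cos θ)/κ = (1 − 0.48363)/0.3125 = 1.65239
z = sin θ / κ = 0.87527/0.3125 = 2.80087
x = ρ cos φ = 1.65239 × cos(97.00°) = -0.20138
y = ρ sin φ = 1.65239 × sin(97.00°) = 1.64007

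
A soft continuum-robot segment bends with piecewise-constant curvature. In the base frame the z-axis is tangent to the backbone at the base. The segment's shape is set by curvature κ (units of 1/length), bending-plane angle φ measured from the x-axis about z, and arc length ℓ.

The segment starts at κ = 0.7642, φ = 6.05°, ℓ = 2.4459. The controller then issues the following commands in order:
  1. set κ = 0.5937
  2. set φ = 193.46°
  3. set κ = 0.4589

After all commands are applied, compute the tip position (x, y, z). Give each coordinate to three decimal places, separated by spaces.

initial: κ=0.7642, φ=6.05°, ℓ=2.4459
cmd 1: set κ=0.5937 → (κ,φ,ℓ)=(0.5937,6.05°,2.4459) → tip=(1.4767,0.1565,1.6725)
cmd 2: set φ=193.46° → (κ,φ,ℓ)=(0.5937,193.46°,2.4459) → tip=(-1.4442,-0.3456,1.6725)
cmd 3: set κ=0.4589 → (κ,φ,ℓ)=(0.4589,193.46°,2.4459) → tip=(-1.2006,-0.2873,1.9637)

-1.201 -0.287 1.964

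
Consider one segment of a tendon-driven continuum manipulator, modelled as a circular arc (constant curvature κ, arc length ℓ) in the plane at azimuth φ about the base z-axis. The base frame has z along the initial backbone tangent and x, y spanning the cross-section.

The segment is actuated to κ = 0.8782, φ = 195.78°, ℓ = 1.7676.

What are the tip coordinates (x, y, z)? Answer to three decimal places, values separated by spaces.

-1.076 -0.304 1.138

θ = κ·ℓ = 0.8782 × 1.7676 = 1.55231 rad
ρ = (1 − cos θ)/κ = (1 − 0.01849)/0.8782 = 1.11764
z = sin θ / κ = 0.99983/0.8782 = 1.13850
x = ρ cos φ = 1.11764 × cos(195.78°) = -1.07552
y = ρ sin φ = 1.11764 × sin(195.78°) = -0.30394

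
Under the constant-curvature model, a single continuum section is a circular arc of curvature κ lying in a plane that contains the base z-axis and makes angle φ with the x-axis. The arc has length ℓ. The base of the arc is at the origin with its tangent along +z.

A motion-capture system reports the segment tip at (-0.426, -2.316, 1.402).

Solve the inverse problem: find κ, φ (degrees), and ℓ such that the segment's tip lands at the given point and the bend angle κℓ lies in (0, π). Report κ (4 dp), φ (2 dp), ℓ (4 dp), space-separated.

ρ = √(x²+y²) = √(-0.426² + -2.316²) = 2.35485
φ = atan2(y, x) mod 360° = atan2(-2.316, -0.426) = 259.5776°
|p|² = ρ² + z² = 2.35485² + 1.402² = 7.51094
κ = 2ρ / |p|² = 2×2.35485 / 7.51094 = 0.62705
θ = 2·atan2(ρ, z) = 2·atan2(2.35485, 1.402) = 2.06758 rad
ℓ = θ/κ = 2.06758/0.62705 = 3.29733

0.6270 259.58 3.2973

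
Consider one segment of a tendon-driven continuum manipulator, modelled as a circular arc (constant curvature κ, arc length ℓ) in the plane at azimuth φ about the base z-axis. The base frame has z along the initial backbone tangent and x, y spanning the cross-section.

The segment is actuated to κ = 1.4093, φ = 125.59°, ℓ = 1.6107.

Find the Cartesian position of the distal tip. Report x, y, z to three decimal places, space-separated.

-0.679 0.948 0.543

θ = κ·ℓ = 1.4093 × 1.6107 = 2.26996 rad
ρ = (1 − cos θ)/κ = (1 − -0.64358)/1.4093 = 1.16624
z = sin θ / κ = 0.76538/1.4093 = 0.54309
x = ρ cos φ = 1.16624 × cos(125.59°) = -0.67873
y = ρ sin φ = 1.16624 × sin(125.59°) = 0.94839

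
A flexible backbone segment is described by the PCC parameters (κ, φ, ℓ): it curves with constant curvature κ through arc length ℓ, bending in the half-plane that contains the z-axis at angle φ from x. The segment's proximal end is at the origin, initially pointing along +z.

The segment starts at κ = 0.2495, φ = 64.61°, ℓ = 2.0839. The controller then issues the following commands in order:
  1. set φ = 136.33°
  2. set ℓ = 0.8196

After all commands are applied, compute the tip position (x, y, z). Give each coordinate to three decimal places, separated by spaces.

initial: κ=0.2495, φ=64.61°, ℓ=2.0839
cmd 1: set φ=136.33° → (κ,φ,ℓ)=(0.2495,136.33°,2.0839) → tip=(-0.3831,0.3657,1.9913)
cmd 2: set ℓ=0.8196 → (κ,φ,ℓ)=(0.2495,136.33°,0.8196) → tip=(-0.0604,0.0577,0.8139)

-0.060 0.058 0.814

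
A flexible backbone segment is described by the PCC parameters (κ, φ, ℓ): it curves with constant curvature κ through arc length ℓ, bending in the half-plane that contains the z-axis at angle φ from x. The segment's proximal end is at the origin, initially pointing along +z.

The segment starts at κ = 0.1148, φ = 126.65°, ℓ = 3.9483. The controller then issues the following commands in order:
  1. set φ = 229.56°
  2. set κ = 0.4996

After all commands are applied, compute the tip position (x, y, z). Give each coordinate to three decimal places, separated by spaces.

initial: κ=0.1148, φ=126.65°, ℓ=3.9483
cmd 1: set φ=229.56° → (κ,φ,ℓ)=(0.1148,229.56°,3.9483) → tip=(-0.5706,-0.6694,3.8145)
cmd 2: set κ=0.4996 → (κ,φ,ℓ)=(0.4996,229.56°,3.9483) → tip=(-1.8061,-2.1191,1.8422)

-1.806 -2.119 1.842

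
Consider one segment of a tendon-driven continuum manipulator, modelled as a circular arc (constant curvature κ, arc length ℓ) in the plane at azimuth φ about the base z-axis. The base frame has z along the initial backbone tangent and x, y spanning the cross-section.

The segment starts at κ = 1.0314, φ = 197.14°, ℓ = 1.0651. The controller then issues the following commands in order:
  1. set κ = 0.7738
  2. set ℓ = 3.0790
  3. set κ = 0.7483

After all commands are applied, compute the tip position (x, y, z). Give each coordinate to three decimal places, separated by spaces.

-2.132 -0.657 0.993

initial: κ=1.0314, φ=197.14°, ℓ=1.0651
cmd 1: set κ=0.7738 → (κ,φ,ℓ)=(0.7738,197.14°,1.0651) → tip=(-0.3962,-0.1222,0.9485)
cmd 2: set ℓ=3.0790 → (κ,φ,ℓ)=(0.7738,197.14°,3.0790) → tip=(-2.1308,-0.6572,0.8894)
cmd 3: set κ=0.7483 → (κ,φ,ℓ)=(0.7483,197.14°,3.0790) → tip=(-2.1317,-0.6574,0.9929)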